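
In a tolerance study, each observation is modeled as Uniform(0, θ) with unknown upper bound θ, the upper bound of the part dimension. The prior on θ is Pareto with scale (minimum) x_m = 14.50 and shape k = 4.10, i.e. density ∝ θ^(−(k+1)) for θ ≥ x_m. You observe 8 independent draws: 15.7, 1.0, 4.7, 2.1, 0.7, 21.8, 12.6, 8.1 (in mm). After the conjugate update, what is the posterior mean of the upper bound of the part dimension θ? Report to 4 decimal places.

23.7640

A Pareto(scale x_m, shape k) prior on the upper bound θ of Uniform(0, θ) is conjugate: posterior is Pareto(max(x_m, max xᵢ), k + n).
Sample maximum = 21.8; prior scale x_m = 14.50 → posterior scale = max = 21.80.
Posterior shape = 4.10 + 8 = 12.10.
E[θ|data] = k·x_m/(k−1) = 12.10·21.80/11.10 = 23.7640.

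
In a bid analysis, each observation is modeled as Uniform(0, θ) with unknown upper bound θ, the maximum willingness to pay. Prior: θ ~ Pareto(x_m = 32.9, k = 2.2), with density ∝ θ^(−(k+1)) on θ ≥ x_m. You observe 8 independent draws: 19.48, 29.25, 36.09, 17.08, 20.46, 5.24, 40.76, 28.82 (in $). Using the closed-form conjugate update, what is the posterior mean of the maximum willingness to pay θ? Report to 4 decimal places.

45.1904

A Pareto(scale x_m, shape k) prior on the upper bound θ of Uniform(0, θ) is conjugate: posterior is Pareto(max(x_m, max xᵢ), k + n).
Sample maximum = 40.76; prior scale x_m = 32.9 → posterior scale = max = 40.76.
Posterior shape = 2.2 + 8 = 10.2.
E[θ|data] = k·x_m/(k−1) = 10.2·40.76/9.2 = 45.1904.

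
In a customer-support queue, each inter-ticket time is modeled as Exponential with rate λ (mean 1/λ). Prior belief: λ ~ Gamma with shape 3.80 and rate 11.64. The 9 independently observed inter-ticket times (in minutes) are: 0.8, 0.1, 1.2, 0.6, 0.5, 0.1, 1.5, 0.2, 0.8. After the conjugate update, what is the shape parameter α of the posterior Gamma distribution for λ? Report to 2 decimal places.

12.80

With a Gamma(shape α, rate β) prior on the exponential rate λ, the posterior after n observations with total T = Σxᵢ is Gamma(α+n, β+T).
Sum of observations T = 5.8 minutes; n = 9.
Posterior: Gamma(3.80+9, 11.64+5.8) = Gamma(12.80, 17.44).
Posterior α = 12.80.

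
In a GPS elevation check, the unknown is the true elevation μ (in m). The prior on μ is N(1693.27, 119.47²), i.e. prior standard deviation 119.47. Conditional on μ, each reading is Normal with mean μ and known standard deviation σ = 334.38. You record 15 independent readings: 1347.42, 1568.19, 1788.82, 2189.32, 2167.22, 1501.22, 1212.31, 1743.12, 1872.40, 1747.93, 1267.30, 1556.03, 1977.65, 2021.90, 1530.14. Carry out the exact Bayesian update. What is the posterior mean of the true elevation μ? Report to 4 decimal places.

1697.2956

For Normal data with known variance σ², a Normal(μ₀, σ₀²) prior on μ is conjugate. Posterior precision = 1/σ₀² + n/σ²; posterior mean is the precision-weighted average of μ₀ and x̄.
Σxᵢ = 1347.42 + 1568.19 + 1788.82 + 2189.32 + 2167.22 + 1501.22 + 1212.31 + 1743.12 + 1872.40 + 1747.93 + 1267.30 + 1556.03 + 1977.65 + 2021.90 + 1530.14 = 25490.97, so n·x̄ = 25490.97.
σ₀² = 119.47² = 14273.0809, σ² = 334.38² = 111809.9844; σ² + n·σ₀² = 111809.9844 + 15·14273.0809 = 325906.1979.
Posterior mean = (μ₀/σ₀² + n·x̄/σ²)/(1/σ₀² + n/σ²) = (σ²·μ₀ + σ₀²·n·x̄)/(σ² + n·σ₀²) = (111809.9844·1693.27 + 14273.0809·25490.97)/325906.1979 = 553159169.314461/325906.1979 = 1697.2956.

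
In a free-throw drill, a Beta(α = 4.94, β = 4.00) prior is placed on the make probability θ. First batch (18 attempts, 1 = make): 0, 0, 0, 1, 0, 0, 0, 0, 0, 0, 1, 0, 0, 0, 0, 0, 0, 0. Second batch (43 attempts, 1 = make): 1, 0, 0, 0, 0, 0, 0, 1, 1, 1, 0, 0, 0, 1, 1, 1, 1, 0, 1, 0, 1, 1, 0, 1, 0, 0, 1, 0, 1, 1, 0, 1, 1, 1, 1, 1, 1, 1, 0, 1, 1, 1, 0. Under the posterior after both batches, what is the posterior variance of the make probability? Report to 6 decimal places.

0.003498

The Beta prior is conjugate to a Binomial/Bernoulli likelihood; the update adds successes to α and failures to β.
After batch 1: Beta(4.94+2, 4.00+16) = Beta(6.94, 20.00).
After batch 2: Beta(6.94+25, 20.00+18) = Beta(31.94, 38.00).
Var = αβ/((α+β)²(α+β+1)) = 31.94·38.00/(69.94²·70.94) = 0.003498.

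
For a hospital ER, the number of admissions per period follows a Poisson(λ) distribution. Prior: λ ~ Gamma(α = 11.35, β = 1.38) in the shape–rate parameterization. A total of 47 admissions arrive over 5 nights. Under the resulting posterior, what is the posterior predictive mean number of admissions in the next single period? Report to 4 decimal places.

With a Gamma(shape α, rate β) prior, the Poisson likelihood is conjugate: the posterior is Gamma(α + ΣXᵢ, β + n).
Posterior: Gamma(α+S, β+n) = Gamma(11.35+47, 1.38+5) = Gamma(58.35, 6.38).
The predictive distribution for one future period is NegBinom with mean α/β = 9.1458.

9.1458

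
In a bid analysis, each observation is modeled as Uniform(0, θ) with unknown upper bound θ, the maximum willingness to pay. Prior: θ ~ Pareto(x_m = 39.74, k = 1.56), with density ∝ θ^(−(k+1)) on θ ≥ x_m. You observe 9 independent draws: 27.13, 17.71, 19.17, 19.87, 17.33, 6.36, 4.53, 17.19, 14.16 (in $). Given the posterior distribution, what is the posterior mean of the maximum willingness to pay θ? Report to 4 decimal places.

A Pareto(scale x_m, shape k) prior on the upper bound θ of Uniform(0, θ) is conjugate: posterior is Pareto(max(x_m, max xᵢ), k + n).
Sample maximum = 27.13; prior scale x_m = 39.74 → posterior scale = max = 39.74.
Posterior shape = 1.56 + 9 = 10.56.
E[θ|data] = k·x_m/(k−1) = 10.56·39.74/9.56 = 43.8969.

43.8969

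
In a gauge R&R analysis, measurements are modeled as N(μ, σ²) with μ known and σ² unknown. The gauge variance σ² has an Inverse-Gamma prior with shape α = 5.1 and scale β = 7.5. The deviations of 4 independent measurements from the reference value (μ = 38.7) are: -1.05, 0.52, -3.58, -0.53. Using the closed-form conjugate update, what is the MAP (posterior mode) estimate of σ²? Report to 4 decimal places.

1.8191

With known mean μ and an Inverse-Gamma(α, β) prior on σ², the Normal likelihood is conjugate: posterior is Inv-Gamma(α + n/2, β + Σ(xᵢ−μ)²/2).
Σ(xᵢ−μ)² = (-1.05)² + (0.52)² + (-3.58)² + (-0.53)² = 14.4702.
Posterior: Inv-Gamma(5.1 + 4/2, 7.5 + 14.4702/2) = Inv-Gamma(7.10, 14.73510).
Mode = β/(α+1) = 14.73510/8.10 = 1.8191.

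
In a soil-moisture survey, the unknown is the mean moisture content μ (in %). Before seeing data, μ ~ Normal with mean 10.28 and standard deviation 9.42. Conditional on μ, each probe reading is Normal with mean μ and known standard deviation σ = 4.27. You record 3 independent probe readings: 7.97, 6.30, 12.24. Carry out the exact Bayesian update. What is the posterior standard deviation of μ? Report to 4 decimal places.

For Normal data with known variance σ², a Normal(μ₀, σ₀²) prior on μ is conjugate. Posterior precision = 1/σ₀² + n/σ²; posterior mean is the precision-weighted average of μ₀ and x̄.
σ₀² = 9.42² = 88.7364, σ² = 4.27² = 18.2329; σ² + n·σ₀² = 18.2329 + 3·88.7364 = 284.4421.
Posterior precision = 1/σ₀² + n/σ² = 1/88.7364 + 3/18.2329 = (σ² + n·σ₀²)/(σ₀²σ²) = 284.4421/(88.7364·18.2329); posterior variance σₙ² = σ₀²σ²/(σ² + n·σ₀²) = 88.7364·18.2329/284.4421 = 5.688054.
Posterior SD = √σₙ² = √(88.7364·18.2329/284.4421) = 2.3850.

2.3850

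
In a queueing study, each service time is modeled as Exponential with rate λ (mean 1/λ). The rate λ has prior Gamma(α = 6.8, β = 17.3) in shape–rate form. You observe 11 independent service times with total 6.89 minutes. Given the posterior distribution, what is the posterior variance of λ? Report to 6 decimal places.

With a Gamma(shape α, rate β) prior on the exponential rate λ, the posterior after n observations with total T = Σxᵢ is Gamma(α+n, β+T).
Posterior: Gamma(6.8+11, 17.3+6.89) = Gamma(17.8, 24.19).
Var = α/β² = 0.030419.

0.030419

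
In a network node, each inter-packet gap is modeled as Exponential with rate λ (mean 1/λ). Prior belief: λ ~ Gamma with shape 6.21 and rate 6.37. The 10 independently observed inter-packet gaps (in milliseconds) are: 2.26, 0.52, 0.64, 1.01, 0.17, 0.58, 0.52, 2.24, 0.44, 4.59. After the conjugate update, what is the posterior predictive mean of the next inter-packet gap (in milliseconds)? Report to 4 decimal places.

With a Gamma(shape α, rate β) prior on the exponential rate λ, the posterior after n observations with total T = Σxᵢ is Gamma(α+n, β+T).
Sum of observations T = 12.97 milliseconds; n = 10.
Posterior: Gamma(6.21+10, 6.37+12.97) = Gamma(16.21, 19.34).
The predictive distribution for the next observation is Lomax; its mean is β/(α−1) = 19.34/15.21 = 1.2715.

1.2715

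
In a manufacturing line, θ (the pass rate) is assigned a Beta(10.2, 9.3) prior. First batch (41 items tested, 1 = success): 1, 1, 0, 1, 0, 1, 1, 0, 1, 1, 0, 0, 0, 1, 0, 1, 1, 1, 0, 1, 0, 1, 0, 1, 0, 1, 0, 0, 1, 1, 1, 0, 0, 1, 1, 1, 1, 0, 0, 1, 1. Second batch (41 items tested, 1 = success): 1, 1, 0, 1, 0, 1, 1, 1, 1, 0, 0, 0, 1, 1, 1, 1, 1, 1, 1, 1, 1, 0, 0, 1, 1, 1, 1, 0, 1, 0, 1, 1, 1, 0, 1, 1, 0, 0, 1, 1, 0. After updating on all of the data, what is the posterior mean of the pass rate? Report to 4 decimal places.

The Beta prior is conjugate to a Binomial/Bernoulli likelihood; the update adds successes to α and failures to β.
After batch 1: Beta(10.2+24, 9.3+17) = Beta(34.2, 26.3).
After batch 2: Beta(34.2+28, 26.3+13) = Beta(62.2, 39.3).
Posterior mean = α/(α+β) = 62.2/101.5 = 0.6128.

0.6128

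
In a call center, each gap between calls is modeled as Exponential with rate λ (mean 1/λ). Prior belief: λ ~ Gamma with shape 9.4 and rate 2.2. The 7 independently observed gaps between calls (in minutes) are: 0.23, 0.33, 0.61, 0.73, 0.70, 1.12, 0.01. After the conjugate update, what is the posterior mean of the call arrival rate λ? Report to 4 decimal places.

With a Gamma(shape α, rate β) prior on the exponential rate λ, the posterior after n observations with total T = Σxᵢ is Gamma(α+n, β+T).
Sum of observations T = 3.73 minutes; n = 7.
Posterior: Gamma(9.4+7, 2.2+3.73) = Gamma(16.4, 5.93).
Posterior mean of λ = α/β = 16.4/5.93 = 2.7656.

2.7656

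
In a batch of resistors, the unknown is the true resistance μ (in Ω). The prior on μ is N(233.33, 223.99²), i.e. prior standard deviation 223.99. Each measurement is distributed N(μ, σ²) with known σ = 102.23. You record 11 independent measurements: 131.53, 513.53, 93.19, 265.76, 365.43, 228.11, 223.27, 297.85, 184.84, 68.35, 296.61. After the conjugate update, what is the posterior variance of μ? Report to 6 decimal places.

932.431175

For Normal data with known variance σ², a Normal(μ₀, σ₀²) prior on μ is conjugate. Posterior precision = 1/σ₀² + n/σ²; posterior mean is the precision-weighted average of μ₀ and x̄.
σ₀² = 223.99² = 50171.5201, σ² = 102.23² = 10450.9729; σ² + n·σ₀² = 10450.9729 + 11·50171.5201 = 562337.694.
Posterior precision = 1/σ₀² + n/σ² = 1/50171.5201 + 11/10450.9729 = (σ² + n·σ₀²)/(σ₀²σ²) = 562337.694/(50171.5201·10450.9729); posterior variance σₙ² = σ₀²σ²/(σ² + n·σ₀²) = 50171.5201·10450.9729/562337.694 = 932.431175.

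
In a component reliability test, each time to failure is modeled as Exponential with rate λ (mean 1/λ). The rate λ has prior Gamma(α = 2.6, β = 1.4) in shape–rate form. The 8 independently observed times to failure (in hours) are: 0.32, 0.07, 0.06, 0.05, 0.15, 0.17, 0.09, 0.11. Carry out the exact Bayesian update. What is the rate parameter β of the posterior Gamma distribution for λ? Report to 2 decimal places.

With a Gamma(shape α, rate β) prior on the exponential rate λ, the posterior after n observations with total T = Σxᵢ is Gamma(α+n, β+T).
Sum of observations T = 1.02 hours; n = 8.
Posterior: Gamma(2.6+8, 1.4+1.02) = Gamma(10.6, 2.42).
Posterior β = 2.42.

2.42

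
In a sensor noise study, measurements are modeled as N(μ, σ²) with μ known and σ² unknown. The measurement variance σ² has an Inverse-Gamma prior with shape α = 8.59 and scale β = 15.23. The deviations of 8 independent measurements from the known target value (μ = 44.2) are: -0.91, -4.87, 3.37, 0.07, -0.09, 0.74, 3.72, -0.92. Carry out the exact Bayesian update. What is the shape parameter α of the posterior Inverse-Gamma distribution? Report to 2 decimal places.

12.59

With known mean μ and an Inverse-Gamma(α, β) prior on σ², the Normal likelihood is conjugate: posterior is Inv-Gamma(α + n/2, β + Σ(xᵢ−μ)²/2).
Σ(xᵢ−μ)² = (-0.91)² + (-4.87)² + (3.37)² + (0.07)² + (-0.09)² + (0.74)² + (3.72)² + (-0.92)² = 51.1473.
Posterior: Inv-Gamma(8.59 + 8/2, 15.23 + 51.1473/2) = Inv-Gamma(12.59, 40.80365).
Posterior α = 12.59.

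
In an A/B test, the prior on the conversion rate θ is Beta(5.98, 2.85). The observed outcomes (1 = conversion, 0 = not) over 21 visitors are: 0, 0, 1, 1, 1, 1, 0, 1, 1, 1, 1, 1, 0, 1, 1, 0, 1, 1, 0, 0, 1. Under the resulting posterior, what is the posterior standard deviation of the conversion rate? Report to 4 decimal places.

The Beta prior is conjugate to a Binomial/Bernoulli likelihood; the update adds successes to α and failures to β.
Posterior: Beta(α+k, β+n−k) = Beta(5.98+14, 2.85+7) = Beta(19.98, 9.85).
Var = αβ/((α+β)²(α+β+1)) = 19.98·9.85/(29.83²·30.83) = 0.00717384; SD = √0.00717384 = 0.0847.

0.0847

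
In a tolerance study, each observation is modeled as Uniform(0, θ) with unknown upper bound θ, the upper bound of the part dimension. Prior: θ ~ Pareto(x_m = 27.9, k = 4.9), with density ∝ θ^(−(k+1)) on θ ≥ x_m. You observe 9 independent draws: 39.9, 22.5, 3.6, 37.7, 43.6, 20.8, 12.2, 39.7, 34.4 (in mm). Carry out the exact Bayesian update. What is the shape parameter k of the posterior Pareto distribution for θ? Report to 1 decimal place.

A Pareto(scale x_m, shape k) prior on the upper bound θ of Uniform(0, θ) is conjugate: posterior is Pareto(max(x_m, max xᵢ), k + n).
Sample maximum = 43.6; prior scale x_m = 27.9 → posterior scale = max = 43.6.
Posterior shape = 4.9 + 9 = 13.9.
Posterior shape k = 13.9.

13.9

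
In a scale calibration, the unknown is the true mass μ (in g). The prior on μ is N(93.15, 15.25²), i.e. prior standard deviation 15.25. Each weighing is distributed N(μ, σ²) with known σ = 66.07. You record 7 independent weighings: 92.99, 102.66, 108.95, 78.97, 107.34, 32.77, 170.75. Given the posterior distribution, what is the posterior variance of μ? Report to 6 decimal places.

For Normal data with known variance σ², a Normal(μ₀, σ₀²) prior on μ is conjugate. Posterior precision = 1/σ₀² + n/σ²; posterior mean is the precision-weighted average of μ₀ and x̄.
σ₀² = 15.25² = 232.5625, σ² = 66.07² = 4365.2449; σ² + n·σ₀² = 4365.2449 + 7·232.5625 = 5993.1824.
Posterior precision = 1/σ₀² + n/σ² = 1/232.5625 + 7/4365.2449 = (σ² + n·σ₀²)/(σ₀²σ²) = 5993.1824/(232.5625·4365.2449); posterior variance σₙ² = σ₀²σ²/(σ² + n·σ₀²) = 232.5625·4365.2449/5993.1824 = 169.391185.

169.391185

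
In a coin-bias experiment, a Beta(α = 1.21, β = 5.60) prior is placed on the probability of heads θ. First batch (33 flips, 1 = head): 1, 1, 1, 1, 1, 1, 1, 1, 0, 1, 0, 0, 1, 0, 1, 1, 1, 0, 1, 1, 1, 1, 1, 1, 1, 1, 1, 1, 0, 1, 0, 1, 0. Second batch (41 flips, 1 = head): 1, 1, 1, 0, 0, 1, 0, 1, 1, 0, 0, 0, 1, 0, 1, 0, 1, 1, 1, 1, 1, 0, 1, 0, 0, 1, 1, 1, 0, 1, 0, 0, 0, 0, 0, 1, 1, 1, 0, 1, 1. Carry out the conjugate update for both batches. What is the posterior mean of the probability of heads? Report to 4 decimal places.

0.6090

The Beta prior is conjugate to a Binomial/Bernoulli likelihood; the update adds successes to α and failures to β.
After batch 1: Beta(1.21+25, 5.60+8) = Beta(26.21, 13.60).
After batch 2: Beta(26.21+23, 13.60+18) = Beta(49.21, 31.60).
Posterior mean = α/(α+β) = 49.21/80.81 = 0.6090.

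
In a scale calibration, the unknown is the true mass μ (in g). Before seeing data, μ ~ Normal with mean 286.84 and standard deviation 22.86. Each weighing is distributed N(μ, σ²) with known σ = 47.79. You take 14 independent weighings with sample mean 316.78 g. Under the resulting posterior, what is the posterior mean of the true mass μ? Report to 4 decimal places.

For Normal data with known variance σ², a Normal(μ₀, σ₀²) prior on μ is conjugate. Posterior precision = 1/σ₀² + n/σ²; posterior mean is the precision-weighted average of μ₀ and x̄.
n·x̄ = 14·316.78 = 4434.92.
σ₀² = 22.86² = 522.5796, σ² = 47.79² = 2283.8841; σ² + n·σ₀² = 2283.8841 + 14·522.5796 = 9599.9985.
Posterior mean = (μ₀/σ₀² + n·x̄/σ²)/(1/σ₀² + n/σ²) = (σ²·μ₀ + σ₀²·n·x̄)/(σ² + n·σ₀²) = (2283.8841·286.84 + 522.5796·4434.92)/9599.9985 = 2972708.034876/9599.9985 = 309.6571.

309.6571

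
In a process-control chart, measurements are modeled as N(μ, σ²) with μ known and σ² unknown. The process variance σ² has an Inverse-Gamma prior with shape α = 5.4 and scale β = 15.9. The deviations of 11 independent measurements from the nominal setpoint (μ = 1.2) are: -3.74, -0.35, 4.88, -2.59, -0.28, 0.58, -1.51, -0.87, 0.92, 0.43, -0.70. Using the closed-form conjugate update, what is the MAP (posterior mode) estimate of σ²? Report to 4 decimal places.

3.4204

With known mean μ and an Inverse-Gamma(α, β) prior on σ², the Normal likelihood is conjugate: posterior is Inv-Gamma(α + n/2, β + Σ(xᵢ−μ)²/2).
Σ(xᵢ−μ)² = (-3.74)² + (-0.35)² + (4.88)² + (-2.59)² + (-0.28)² + (0.58)² + (-1.51)² + (-0.87)² + (0.92)² + (0.43)² + (-0.70)² = 49.6057.
Posterior: Inv-Gamma(5.4 + 11/2, 15.9 + 49.6057/2) = Inv-Gamma(10.90, 40.70285).
Mode = β/(α+1) = 40.70285/11.90 = 3.4204.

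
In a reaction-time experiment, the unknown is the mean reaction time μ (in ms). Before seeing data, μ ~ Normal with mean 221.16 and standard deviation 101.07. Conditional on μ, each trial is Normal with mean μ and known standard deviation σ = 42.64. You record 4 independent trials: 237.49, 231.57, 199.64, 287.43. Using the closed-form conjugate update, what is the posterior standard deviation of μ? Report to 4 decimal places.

20.8609

For Normal data with known variance σ², a Normal(μ₀, σ₀²) prior on μ is conjugate. Posterior precision = 1/σ₀² + n/σ²; posterior mean is the precision-weighted average of μ₀ and x̄.
σ₀² = 101.07² = 10215.1449, σ² = 42.64² = 1818.1696; σ² + n·σ₀² = 1818.1696 + 4·10215.1449 = 42678.7492.
Posterior precision = 1/σ₀² + n/σ² = 1/10215.1449 + 4/1818.1696 = (σ² + n·σ₀²)/(σ₀²σ²) = 42678.7492/(10215.1449·1818.1696); posterior variance σₙ² = σ₀²σ²/(σ² + n·σ₀²) = 10215.1449·1818.1696/42678.7492 = 435.178309.
Posterior SD = √σₙ² = √(10215.1449·1818.1696/42678.7492) = 20.8609.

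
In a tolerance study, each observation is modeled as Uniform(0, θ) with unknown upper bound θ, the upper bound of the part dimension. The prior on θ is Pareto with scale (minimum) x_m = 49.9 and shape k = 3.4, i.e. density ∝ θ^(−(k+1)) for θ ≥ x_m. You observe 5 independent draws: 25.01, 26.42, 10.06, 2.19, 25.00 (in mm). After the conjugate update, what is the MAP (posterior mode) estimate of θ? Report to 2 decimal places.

A Pareto(scale x_m, shape k) prior on the upper bound θ of Uniform(0, θ) is conjugate: posterior is Pareto(max(x_m, max xᵢ), k + n).
Sample maximum = 26.42; prior scale x_m = 49.9 → posterior scale = max = 49.90.
Posterior shape = 3.4 + 5 = 8.4.
The Pareto density is decreasing on [x_m, ∞), so the mode is x_m = 49.90.

49.90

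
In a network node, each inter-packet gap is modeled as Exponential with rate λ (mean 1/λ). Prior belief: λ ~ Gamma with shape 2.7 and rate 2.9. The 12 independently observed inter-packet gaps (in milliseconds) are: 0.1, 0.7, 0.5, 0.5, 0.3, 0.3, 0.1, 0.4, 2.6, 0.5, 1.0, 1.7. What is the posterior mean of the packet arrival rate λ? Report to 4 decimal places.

With a Gamma(shape α, rate β) prior on the exponential rate λ, the posterior after n observations with total T = Σxᵢ is Gamma(α+n, β+T).
Sum of observations T = 8.7 milliseconds; n = 12.
Posterior: Gamma(2.7+12, 2.9+8.7) = Gamma(14.7, 11.6).
Posterior mean of λ = α/β = 14.7/11.6 = 1.2672.

1.2672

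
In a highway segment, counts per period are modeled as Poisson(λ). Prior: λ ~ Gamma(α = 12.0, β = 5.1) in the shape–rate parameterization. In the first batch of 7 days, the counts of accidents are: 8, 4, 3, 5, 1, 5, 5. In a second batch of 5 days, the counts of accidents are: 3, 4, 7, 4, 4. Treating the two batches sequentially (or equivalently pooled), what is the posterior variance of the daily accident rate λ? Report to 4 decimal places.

With a Gamma(shape α, rate β) prior, the Poisson likelihood is conjugate: the posterior is Gamma(α + ΣXᵢ, β + n).
Batch 1: sum of counts S = 31 over n = 7 days.
After batch 1: Gamma(α+S, β+n) = Gamma(12.0+31, 5.1+7) = Gamma(43.0, 12.1).
Batch 2: sum of counts S = 22 over n = 5 days.
After batch 2: Gamma(α+S, β+n) = Gamma(43.0+22, 12.1+5) = Gamma(65.0, 17.1).
Var = α/β² = 65.0/17.1² = 0.2223.

0.2223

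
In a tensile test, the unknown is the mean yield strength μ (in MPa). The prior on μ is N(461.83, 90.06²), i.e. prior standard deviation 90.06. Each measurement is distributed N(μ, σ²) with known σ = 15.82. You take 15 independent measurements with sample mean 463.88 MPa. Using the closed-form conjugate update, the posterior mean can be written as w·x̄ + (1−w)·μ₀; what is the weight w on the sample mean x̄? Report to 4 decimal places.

0.9979

For Normal data with known variance σ², a Normal(μ₀, σ₀²) prior on μ is conjugate. Posterior precision = 1/σ₀² + n/σ²; posterior mean is the precision-weighted average of μ₀ and x̄.
σ₀² = 90.06² = 8110.8036, σ² = 15.82² = 250.2724. Prior precision 1/σ₀² = 1/8110.8036; data precision n/σ² = 15/250.2724.
w = (n/σ²)/(1/σ₀² + n/σ²) = n·σ₀²/(σ² + n·σ₀²) = 15·8110.8036/(250.2724 + 15·8110.8036) = 121662.054/121912.3264 = 0.9979.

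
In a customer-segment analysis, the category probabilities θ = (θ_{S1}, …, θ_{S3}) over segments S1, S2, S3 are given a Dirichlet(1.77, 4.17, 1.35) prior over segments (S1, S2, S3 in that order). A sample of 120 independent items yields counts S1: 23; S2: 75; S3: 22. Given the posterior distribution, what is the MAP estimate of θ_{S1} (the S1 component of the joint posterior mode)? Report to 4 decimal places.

0.1912

The Dirichlet prior is conjugate to the Multinomial likelihood: each posterior αⱼ = prior αⱼ + observed count nⱼ.
Posterior concentration: (24.77, 79.17, 23.35), total = 127.29.
Joint mode component: (α_{S1}−1)/(Σα−K) = 23.77/124.29 = 0.1912.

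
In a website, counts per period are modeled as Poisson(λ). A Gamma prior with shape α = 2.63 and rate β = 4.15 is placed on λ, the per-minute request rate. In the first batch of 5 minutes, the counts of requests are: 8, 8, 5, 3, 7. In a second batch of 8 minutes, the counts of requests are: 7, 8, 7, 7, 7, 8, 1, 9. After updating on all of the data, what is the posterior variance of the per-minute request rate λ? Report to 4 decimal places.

0.2979

With a Gamma(shape α, rate β) prior, the Poisson likelihood is conjugate: the posterior is Gamma(α + ΣXᵢ, β + n).
Batch 1: sum of counts S = 31 over n = 5 minutes.
After batch 1: Gamma(α+S, β+n) = Gamma(2.63+31, 4.15+5) = Gamma(33.63, 9.15).
Batch 2: sum of counts S = 54 over n = 8 minutes.
After batch 2: Gamma(α+S, β+n) = Gamma(33.63+54, 9.15+8) = Gamma(87.63, 17.15).
Var = α/β² = 87.63/17.15² = 0.2979.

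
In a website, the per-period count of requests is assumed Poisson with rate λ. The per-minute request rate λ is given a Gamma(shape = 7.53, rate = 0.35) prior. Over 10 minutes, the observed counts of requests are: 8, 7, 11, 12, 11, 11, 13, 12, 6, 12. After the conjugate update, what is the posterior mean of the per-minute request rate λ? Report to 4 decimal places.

With a Gamma(shape α, rate β) prior, the Poisson likelihood is conjugate: the posterior is Gamma(α + ΣXᵢ, β + n).
Sum of counts S = 103 over n = 10 minutes.
Posterior: Gamma(α+S, β+n) = Gamma(7.53+103, 0.35+10) = Gamma(110.53, 10.35).
Posterior mean = α/β = 110.53/10.35 = 10.6792.

10.6792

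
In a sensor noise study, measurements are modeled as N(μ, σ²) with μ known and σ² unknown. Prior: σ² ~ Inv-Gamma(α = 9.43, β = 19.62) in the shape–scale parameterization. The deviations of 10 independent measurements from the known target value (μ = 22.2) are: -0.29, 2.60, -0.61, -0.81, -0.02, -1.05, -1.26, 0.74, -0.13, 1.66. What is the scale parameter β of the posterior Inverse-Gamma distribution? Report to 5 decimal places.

With known mean μ and an Inverse-Gamma(α, β) prior on σ², the Normal likelihood is conjugate: posterior is Inv-Gamma(α + n/2, β + Σ(xᵢ−μ)²/2).
Σ(xᵢ−μ)² = (-0.29)² + (2.60)² + (-0.61)² + (-0.81)² + (-0.02)² + (-1.05)² + (-1.26)² + (0.74)² + (-0.13)² + (1.66)² = 13.8829.
Posterior: Inv-Gamma(9.43 + 10/2, 19.62 + 13.8829/2) = Inv-Gamma(14.43, 26.56145).
Posterior β = 26.56145.

26.56145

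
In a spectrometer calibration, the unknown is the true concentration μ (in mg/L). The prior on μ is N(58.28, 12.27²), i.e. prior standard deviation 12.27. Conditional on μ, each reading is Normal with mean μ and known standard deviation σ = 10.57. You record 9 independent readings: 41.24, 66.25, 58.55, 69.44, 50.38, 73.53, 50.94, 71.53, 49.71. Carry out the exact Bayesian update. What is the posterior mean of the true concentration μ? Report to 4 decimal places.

59.0037

For Normal data with known variance σ², a Normal(μ₀, σ₀²) prior on μ is conjugate. Posterior precision = 1/σ₀² + n/σ²; posterior mean is the precision-weighted average of μ₀ and x̄.
Σxᵢ = 41.24 + 66.25 + 58.55 + 69.44 + 50.38 + 73.53 + 50.94 + 71.53 + 49.71 = 531.57, so n·x̄ = 531.57.
σ₀² = 12.27² = 150.5529, σ² = 10.57² = 111.7249; σ² + n·σ₀² = 111.7249 + 9·150.5529 = 1466.701.
Posterior mean = (μ₀/σ₀² + n·x̄/σ²)/(1/σ₀² + n/σ²) = (σ²·μ₀ + σ₀²·n·x̄)/(σ² + n·σ₀²) = (111.7249·58.28 + 150.5529·531.57)/1466.701 = 86540.732225/1466.701 = 59.0037.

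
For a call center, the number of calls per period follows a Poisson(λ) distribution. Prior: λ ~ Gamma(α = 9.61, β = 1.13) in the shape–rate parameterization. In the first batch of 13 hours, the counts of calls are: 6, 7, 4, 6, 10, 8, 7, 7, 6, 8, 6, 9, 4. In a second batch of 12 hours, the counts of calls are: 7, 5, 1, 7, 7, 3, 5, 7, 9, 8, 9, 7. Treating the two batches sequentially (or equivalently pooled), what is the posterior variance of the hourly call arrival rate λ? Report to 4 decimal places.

With a Gamma(shape α, rate β) prior, the Poisson likelihood is conjugate: the posterior is Gamma(α + ΣXᵢ, β + n).
Batch 1: sum of counts S = 88 over n = 13 hours.
After batch 1: Gamma(α+S, β+n) = Gamma(9.61+88, 1.13+13) = Gamma(97.61, 14.13).
Batch 2: sum of counts S = 75 over n = 12 hours.
After batch 2: Gamma(α+S, β+n) = Gamma(97.61+75, 14.13+12) = Gamma(172.61, 26.13).
Var = α/β² = 172.61/26.13² = 0.2528.

0.2528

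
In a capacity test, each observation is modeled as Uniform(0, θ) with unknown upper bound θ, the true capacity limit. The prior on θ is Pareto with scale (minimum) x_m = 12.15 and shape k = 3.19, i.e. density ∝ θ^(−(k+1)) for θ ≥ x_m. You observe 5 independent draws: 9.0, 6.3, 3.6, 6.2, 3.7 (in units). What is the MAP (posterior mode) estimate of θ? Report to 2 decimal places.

A Pareto(scale x_m, shape k) prior on the upper bound θ of Uniform(0, θ) is conjugate: posterior is Pareto(max(x_m, max xᵢ), k + n).
Sample maximum = 9.0; prior scale x_m = 12.15 → posterior scale = max = 12.15.
Posterior shape = 3.19 + 5 = 8.19.
The Pareto density is decreasing on [x_m, ∞), so the mode is x_m = 12.15.

12.15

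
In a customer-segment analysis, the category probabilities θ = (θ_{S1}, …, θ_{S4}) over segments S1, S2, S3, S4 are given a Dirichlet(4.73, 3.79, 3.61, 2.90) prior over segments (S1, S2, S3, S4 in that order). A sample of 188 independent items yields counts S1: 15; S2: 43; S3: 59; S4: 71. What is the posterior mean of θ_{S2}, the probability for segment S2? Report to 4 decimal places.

The Dirichlet prior is conjugate to the Multinomial likelihood: each posterior αⱼ = prior αⱼ + observed count nⱼ.
Posterior concentration: (19.73, 46.79, 62.61, 73.90), total = 203.03.
E[θ_{S2}|data] = α_{S2}/Σα = 46.79/203.03 = 0.2305.

0.2305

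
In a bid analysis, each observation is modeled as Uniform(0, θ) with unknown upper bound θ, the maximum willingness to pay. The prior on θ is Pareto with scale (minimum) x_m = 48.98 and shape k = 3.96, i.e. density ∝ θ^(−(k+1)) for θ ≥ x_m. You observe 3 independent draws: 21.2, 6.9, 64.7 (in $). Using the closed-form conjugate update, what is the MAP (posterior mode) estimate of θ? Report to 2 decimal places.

64.70

A Pareto(scale x_m, shape k) prior on the upper bound θ of Uniform(0, θ) is conjugate: posterior is Pareto(max(x_m, max xᵢ), k + n).
Sample maximum = 64.7; prior scale x_m = 48.98 → posterior scale = max = 64.70.
Posterior shape = 3.96 + 3 = 6.96.
The Pareto density is decreasing on [x_m, ∞), so the mode is x_m = 64.70.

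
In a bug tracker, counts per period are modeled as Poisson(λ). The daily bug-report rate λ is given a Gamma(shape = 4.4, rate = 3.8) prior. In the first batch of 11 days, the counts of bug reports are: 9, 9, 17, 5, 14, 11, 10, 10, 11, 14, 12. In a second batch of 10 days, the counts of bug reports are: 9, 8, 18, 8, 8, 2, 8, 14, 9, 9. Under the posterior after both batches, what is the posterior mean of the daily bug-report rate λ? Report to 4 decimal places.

With a Gamma(shape α, rate β) prior, the Poisson likelihood is conjugate: the posterior is Gamma(α + ΣXᵢ, β + n).
Batch 1: sum of counts S = 122 over n = 11 days.
After batch 1: Gamma(α+S, β+n) = Gamma(4.4+122, 3.8+11) = Gamma(126.4, 14.8).
Batch 2: sum of counts S = 93 over n = 10 days.
After batch 2: Gamma(α+S, β+n) = Gamma(126.4+93, 14.8+10) = Gamma(219.4, 24.8).
Posterior mean = α/β = 219.4/24.8 = 8.8468.

8.8468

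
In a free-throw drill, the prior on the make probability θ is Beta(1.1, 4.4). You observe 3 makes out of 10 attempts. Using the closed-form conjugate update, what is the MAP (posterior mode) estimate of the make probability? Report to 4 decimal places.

The Beta prior is conjugate to a Binomial/Bernoulli likelihood; the update adds successes to α and failures to β.
Posterior: Beta(α+k, β+n−k) = Beta(1.1+3, 4.4+7) = Beta(4.1, 11.4).
Mode of Beta(a,b) for a,b>1 is (a−1)/(a+b−2) = 3.1/13.5 = 0.2296.

0.2296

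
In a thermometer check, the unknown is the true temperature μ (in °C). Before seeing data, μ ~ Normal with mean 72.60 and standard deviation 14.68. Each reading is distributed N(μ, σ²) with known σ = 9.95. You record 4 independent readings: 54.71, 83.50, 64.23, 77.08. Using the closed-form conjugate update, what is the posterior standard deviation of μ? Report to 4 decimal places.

For Normal data with known variance σ², a Normal(μ₀, σ₀²) prior on μ is conjugate. Posterior precision = 1/σ₀² + n/σ²; posterior mean is the precision-weighted average of μ₀ and x̄.
σ₀² = 14.68² = 215.5024, σ² = 9.95² = 99.0025; σ² + n·σ₀² = 99.0025 + 4·215.5024 = 961.0121.
Posterior precision = 1/σ₀² + n/σ² = 1/215.5024 + 4/99.0025 = (σ² + n·σ₀²)/(σ₀²σ²) = 961.0121/(215.5024·99.0025); posterior variance σₙ² = σ₀²σ²/(σ² + n·σ₀²) = 215.5024·99.0025/961.0121 = 22.200841.
Posterior SD = √σₙ² = √(215.5024·99.0025/961.0121) = 4.7118.

4.7118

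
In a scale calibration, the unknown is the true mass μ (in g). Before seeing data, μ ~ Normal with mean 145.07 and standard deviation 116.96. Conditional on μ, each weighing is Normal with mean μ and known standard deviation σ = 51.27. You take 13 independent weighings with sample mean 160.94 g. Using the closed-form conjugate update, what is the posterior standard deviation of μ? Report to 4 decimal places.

14.1158

For Normal data with known variance σ², a Normal(μ₀, σ₀²) prior on μ is conjugate. Posterior precision = 1/σ₀² + n/σ²; posterior mean is the precision-weighted average of μ₀ and x̄.
σ₀² = 116.96² = 13679.6416, σ² = 51.27² = 2628.6129; σ² + n·σ₀² = 2628.6129 + 13·13679.6416 = 180463.9537.
Posterior precision = 1/σ₀² + n/σ² = 1/13679.6416 + 13/2628.6129 = (σ² + n·σ₀²)/(σ₀²σ²) = 180463.9537/(13679.6416·2628.6129); posterior variance σₙ² = σ₀²σ²/(σ² + n·σ₀²) = 13679.6416·2628.6129/180463.9537 = 199.255761.
Posterior SD = √σₙ² = √(13679.6416·2628.6129/180463.9537) = 14.1158.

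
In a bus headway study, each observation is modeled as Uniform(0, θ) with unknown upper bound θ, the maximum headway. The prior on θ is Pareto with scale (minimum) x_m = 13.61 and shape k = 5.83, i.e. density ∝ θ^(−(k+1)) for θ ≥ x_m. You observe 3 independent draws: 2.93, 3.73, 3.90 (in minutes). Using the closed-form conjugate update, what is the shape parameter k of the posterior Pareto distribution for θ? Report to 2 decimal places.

8.83

A Pareto(scale x_m, shape k) prior on the upper bound θ of Uniform(0, θ) is conjugate: posterior is Pareto(max(x_m, max xᵢ), k + n).
Sample maximum = 3.90; prior scale x_m = 13.61 → posterior scale = max = 13.61.
Posterior shape = 5.83 + 3 = 8.83.
Posterior shape k = 8.83.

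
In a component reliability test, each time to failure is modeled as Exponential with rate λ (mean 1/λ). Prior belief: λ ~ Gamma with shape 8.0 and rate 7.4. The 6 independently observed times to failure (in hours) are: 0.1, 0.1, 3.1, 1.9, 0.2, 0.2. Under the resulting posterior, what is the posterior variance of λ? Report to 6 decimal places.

With a Gamma(shape α, rate β) prior on the exponential rate λ, the posterior after n observations with total T = Σxᵢ is Gamma(α+n, β+T).
Sum of observations T = 5.6 hours; n = 6.
Posterior: Gamma(8.0+6, 7.4+5.6) = Gamma(14.0, 13.0).
Var = α/β² = 0.082840.

0.082840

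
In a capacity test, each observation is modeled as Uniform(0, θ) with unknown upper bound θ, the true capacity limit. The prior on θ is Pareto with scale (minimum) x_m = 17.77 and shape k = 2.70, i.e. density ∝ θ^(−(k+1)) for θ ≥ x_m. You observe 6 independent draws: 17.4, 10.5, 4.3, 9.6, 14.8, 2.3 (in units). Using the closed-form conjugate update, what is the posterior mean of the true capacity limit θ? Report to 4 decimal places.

20.0778

A Pareto(scale x_m, shape k) prior on the upper bound θ of Uniform(0, θ) is conjugate: posterior is Pareto(max(x_m, max xᵢ), k + n).
Sample maximum = 17.4; prior scale x_m = 17.77 → posterior scale = max = 17.77.
Posterior shape = 2.70 + 6 = 8.70.
E[θ|data] = k·x_m/(k−1) = 8.70·17.77/7.70 = 20.0778.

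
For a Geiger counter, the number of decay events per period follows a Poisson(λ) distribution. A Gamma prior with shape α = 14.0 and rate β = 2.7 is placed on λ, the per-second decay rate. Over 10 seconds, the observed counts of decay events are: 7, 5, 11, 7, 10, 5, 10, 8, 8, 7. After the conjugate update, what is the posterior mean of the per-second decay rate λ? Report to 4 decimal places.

7.2441

With a Gamma(shape α, rate β) prior, the Poisson likelihood is conjugate: the posterior is Gamma(α + ΣXᵢ, β + n).
Sum of counts S = 78 over n = 10 seconds.
Posterior: Gamma(α+S, β+n) = Gamma(14.0+78, 2.7+10) = Gamma(92.0, 12.7).
Posterior mean = α/β = 92.0/12.7 = 7.2441.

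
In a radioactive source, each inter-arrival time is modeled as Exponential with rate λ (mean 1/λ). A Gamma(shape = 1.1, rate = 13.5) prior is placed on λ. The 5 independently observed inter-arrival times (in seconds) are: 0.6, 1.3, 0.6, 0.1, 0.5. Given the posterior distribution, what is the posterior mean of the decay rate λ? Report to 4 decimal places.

0.3675

With a Gamma(shape α, rate β) prior on the exponential rate λ, the posterior after n observations with total T = Σxᵢ is Gamma(α+n, β+T).
Sum of observations T = 3.1 seconds; n = 5.
Posterior: Gamma(1.1+5, 13.5+3.1) = Gamma(6.1, 16.6).
Posterior mean of λ = α/β = 6.1/16.6 = 0.3675.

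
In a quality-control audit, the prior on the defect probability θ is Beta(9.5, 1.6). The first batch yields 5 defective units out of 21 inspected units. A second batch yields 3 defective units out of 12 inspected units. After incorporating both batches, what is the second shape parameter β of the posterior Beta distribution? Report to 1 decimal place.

26.6

The Beta prior is conjugate to a Binomial/Bernoulli likelihood; the update adds successes to α and failures to β.
After batch 1: Beta(9.5+5, 1.6+16) = Beta(14.5, 17.6).
After batch 2: Beta(14.5+3, 17.6+9) = Beta(17.5, 26.6).
Posterior β = 26.6.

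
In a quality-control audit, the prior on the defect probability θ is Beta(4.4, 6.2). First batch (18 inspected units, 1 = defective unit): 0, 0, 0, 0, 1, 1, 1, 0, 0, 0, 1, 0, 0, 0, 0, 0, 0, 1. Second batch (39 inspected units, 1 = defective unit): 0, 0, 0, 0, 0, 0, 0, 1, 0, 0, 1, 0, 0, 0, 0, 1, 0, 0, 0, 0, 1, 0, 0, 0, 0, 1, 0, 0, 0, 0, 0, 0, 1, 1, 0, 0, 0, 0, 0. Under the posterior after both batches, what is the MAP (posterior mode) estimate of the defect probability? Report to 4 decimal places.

0.2348

The Beta prior is conjugate to a Binomial/Bernoulli likelihood; the update adds successes to α and failures to β.
After batch 1: Beta(4.4+5, 6.2+13) = Beta(9.4, 19.2).
After batch 2: Beta(9.4+7, 19.2+32) = Beta(16.4, 51.2).
Mode of Beta(a,b) for a,b>1 is (a−1)/(a+b−2) = 15.4/65.6 = 0.2348.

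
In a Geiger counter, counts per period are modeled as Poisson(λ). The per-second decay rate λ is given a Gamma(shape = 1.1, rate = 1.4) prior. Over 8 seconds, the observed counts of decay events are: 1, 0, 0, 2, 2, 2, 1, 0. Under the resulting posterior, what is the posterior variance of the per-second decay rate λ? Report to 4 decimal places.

With a Gamma(shape α, rate β) prior, the Poisson likelihood is conjugate: the posterior is Gamma(α + ΣXᵢ, β + n).
Sum of counts S = 8 over n = 8 seconds.
Posterior: Gamma(α+S, β+n) = Gamma(1.1+8, 1.4+8) = Gamma(9.1, 9.4).
Var = α/β² = 9.1/9.4² = 0.1030.

0.1030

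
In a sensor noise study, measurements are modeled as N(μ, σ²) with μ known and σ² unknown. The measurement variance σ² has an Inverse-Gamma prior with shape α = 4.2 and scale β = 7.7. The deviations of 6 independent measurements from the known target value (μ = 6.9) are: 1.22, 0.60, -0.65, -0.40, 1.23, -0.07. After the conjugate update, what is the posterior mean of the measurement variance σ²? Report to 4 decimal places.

1.5604

With known mean μ and an Inverse-Gamma(α, β) prior on σ², the Normal likelihood is conjugate: posterior is Inv-Gamma(α + n/2, β + Σ(xᵢ−μ)²/2).
Σ(xᵢ−μ)² = (1.22)² + (0.60)² + (-0.65)² + (-0.40)² + (1.23)² + (-0.07)² = 3.9487.
Posterior: Inv-Gamma(4.2 + 6/2, 7.7 + 3.9487/2) = Inv-Gamma(7.20, 9.67435).
E[σ²|data] = β/(α−1) = 9.67435/6.20 = 1.5604.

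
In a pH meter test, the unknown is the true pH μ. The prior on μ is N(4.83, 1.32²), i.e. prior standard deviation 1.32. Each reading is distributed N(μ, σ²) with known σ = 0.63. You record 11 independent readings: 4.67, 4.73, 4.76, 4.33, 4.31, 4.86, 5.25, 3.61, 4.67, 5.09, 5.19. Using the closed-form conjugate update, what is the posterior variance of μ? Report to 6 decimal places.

For Normal data with known variance σ², a Normal(μ₀, σ₀²) prior on μ is conjugate. Posterior precision = 1/σ₀² + n/σ²; posterior mean is the precision-weighted average of μ₀ and x̄.
σ₀² = 1.32² = 1.7424, σ² = 0.63² = 0.3969; σ² + n·σ₀² = 0.3969 + 11·1.7424 = 19.5633.
Posterior precision = 1/σ₀² + n/σ² = 1/1.7424 + 11/0.3969 = (σ² + n·σ₀²)/(σ₀²σ²) = 19.5633/(1.7424·0.3969); posterior variance σₙ² = σ₀²σ²/(σ² + n·σ₀²) = 1.7424·0.3969/19.5633 = 0.035350.

0.035350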